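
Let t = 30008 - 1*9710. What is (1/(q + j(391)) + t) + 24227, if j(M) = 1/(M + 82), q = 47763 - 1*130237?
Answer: 1736929199052/39010201 ≈ 44525.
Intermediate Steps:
q = -82474 (q = 47763 - 130237 = -82474)
j(M) = 1/(82 + M)
t = 20298 (t = 30008 - 9710 = 20298)
(1/(q + j(391)) + t) + 24227 = (1/(-82474 + 1/(82 + 391)) + 20298) + 24227 = (1/(-82474 + 1/473) + 20298) + 24227 = (1/(-39010201/473) + 20298) + 24227 = (-473/39010201 + 20298) + 24227 = 791829059425/39010201 + 24227 = 1736929199052/39010201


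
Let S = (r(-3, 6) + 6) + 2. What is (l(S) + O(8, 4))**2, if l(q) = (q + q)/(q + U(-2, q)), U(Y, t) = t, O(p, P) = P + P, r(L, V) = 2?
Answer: 81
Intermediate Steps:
S = 10 (S = (2 + 6) + 2 = 8 + 2 = 10)
O(p, P) = 2*P
l(q) = 1 (l(q) = (q + q)/(q + q) = (2*q)/((2*q)) = (2*q)*(1/(2*q)) = 1)
(l(S) + O(8, 4))**2 = (1 + 2*4)**2 = (1 + 8)**2 = 9**2 = 81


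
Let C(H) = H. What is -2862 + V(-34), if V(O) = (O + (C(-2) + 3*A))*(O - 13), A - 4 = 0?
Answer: -1734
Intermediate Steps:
A = 4 (A = 4 + 0 = 4)
V(O) = (-13 + O)*(10 + O) (V(O) = (O + (-2 + 3*4))*(O - 13) = (O + (-2 + 12))*(-13 + O) = (O + 10)*(-13 + O) = (10 + O)*(-13 + O) = (-13 + O)*(10 + O))
-2862 + V(-34) = -2862 + (-130 + (-34)**2 - 3*(-34)) = -2862 + (-130 + 1156 + 102) = -2862 + 1128 = -1734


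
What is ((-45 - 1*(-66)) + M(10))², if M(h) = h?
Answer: 961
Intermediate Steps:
((-45 - 1*(-66)) + M(10))² = ((-45 - 1*(-66)) + 10)² = ((-45 + 66) + 10)² = (21 + 10)² = 31² = 961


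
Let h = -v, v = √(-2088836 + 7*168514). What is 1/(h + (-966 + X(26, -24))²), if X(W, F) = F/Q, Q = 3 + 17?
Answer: 292336200/273473736394283 + 625*I*√909238/546947472788566 ≈ 1.069e-6 + 1.0896e-9*I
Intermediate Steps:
Q = 20
X(W, F) = F/20
v = I*√909238 (v = √(-2088836 + 1179598) = √(-909238) = I*√909238 ≈ 953.54*I)
h = -I*√909238 ≈ -953.54*I
1/(h + (-966 + X(26, -24))²) = 1/(-I*√909238 + (-966 + (1/20)*(-24))²) = 1/(-I*√909238 + (-966 - 6/5)²) = 1/(-I*√909238 + (-4836/5)²) = 1/(-I*√909238 + 23386896/25) = 1/(23386896/25 - I*√909238)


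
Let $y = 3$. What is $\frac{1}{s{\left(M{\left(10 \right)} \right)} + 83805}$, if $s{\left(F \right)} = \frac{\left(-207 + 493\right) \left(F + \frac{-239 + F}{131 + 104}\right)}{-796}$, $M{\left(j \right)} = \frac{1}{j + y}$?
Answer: $\frac{93530}{7838313231} \approx 1.1932 \cdot 10^{-5}$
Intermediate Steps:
$M{\left(j \right)} = \frac{1}{3 + j}$ ($M{\left(j \right)} = \frac{1}{j + 3} = \frac{1}{3 + j}$)
$s{\left(F \right)} = \frac{34177}{93530} - \frac{16874 F}{46765}$ ($s{\left(F \right)} = 286 \left(F + \frac{-239 + F}{235}\right) \left(- \frac{1}{796}\right) = 286 \left(F + \left(-239 + F\right) \frac{1}{235}\right) \left(- \frac{1}{796}\right) = 286 \left(F + \left(- \frac{239}{235} + \frac{F}{235}\right)\right) \left(- \frac{1}{796}\right) = 286 \left(- \frac{239}{235} + \frac{236 F}{235}\right) \left(- \frac{1}{796}\right) = \left(- \frac{68354}{235} + \frac{67496 F}{235}\right) \left(- \frac{1}{796}\right) = \frac{34177}{93530} - \frac{16874 F}{46765}$)
$\frac{1}{s{\left(M{\left(10 \right)} \right)} + 83805} = \frac{1}{\left(\frac{34177}{93530} - \frac{16874}{46765 \left(3 + 10\right)}\right) + 83805} = \frac{1}{\left(\frac{34177}{93530} - \frac{16874}{46765 \cdot 13}\right) + 83805} = \frac{1}{\left(\frac{34177}{93530} - \frac{1298}{46765}\right) + 83805} = \frac{1}{\frac{31581}{93530} + 83805} = \frac{1}{\frac{7838313231}{93530}} = \frac{93530}{7838313231}$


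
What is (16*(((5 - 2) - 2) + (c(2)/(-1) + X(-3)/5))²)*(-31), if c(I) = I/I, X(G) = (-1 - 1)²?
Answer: -7936/25 ≈ -317.44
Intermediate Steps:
X(G) = 4 (X(G) = (-2)² = 4)
c(I) = 1
(16*(((5 - 2) - 2) + (c(2)/(-1) + X(-3)/5))²)*(-31) = (16*(((5 - 2) - 2) + (1/(-1) + 4/5))²)*(-31) = (16*((3 - 2) + (1*(-1) + 4*(⅕)))²)*(-31) = (16*(1 + (-1 + ⅘))²)*(-31) = (16*(1 - ⅕)²)*(-31) = (16*(⅘)²)*(-31) = (16*(16/25))*(-31) = (256/25)*(-31) = -7936/25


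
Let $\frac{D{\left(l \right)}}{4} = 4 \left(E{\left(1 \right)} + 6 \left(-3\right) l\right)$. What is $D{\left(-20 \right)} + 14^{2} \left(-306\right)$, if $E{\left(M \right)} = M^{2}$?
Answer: $-54200$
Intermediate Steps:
$D{\left(l \right)} = 16 - 288 l$ ($D{\left(l \right)} = 4 \cdot 4 \left(1^{2} + 6 \left(-3\right) l\right) = 4 \cdot 4 \left(1 - 18 l\right) = 4 \left(4 - 72 l\right) = 16 - 288 l$)
$D{\left(-20 \right)} + 14^{2} \left(-306\right) = \left(16 - -5760\right) + 14^{2} \left(-306\right) = \left(16 + 5760\right) + 196 \left(-306\right) = 5776 - 59976 = -54200$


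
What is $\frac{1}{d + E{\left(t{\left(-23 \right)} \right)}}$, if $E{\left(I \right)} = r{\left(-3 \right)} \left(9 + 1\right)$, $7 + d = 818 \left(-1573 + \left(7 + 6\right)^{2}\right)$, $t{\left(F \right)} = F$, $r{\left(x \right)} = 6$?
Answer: $- \frac{1}{1148419} \approx -8.7076 \cdot 10^{-7}$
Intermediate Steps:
$d = -1148479$ ($d = -7 + 818 \left(-1573 + \left(7 + 6\right)^{2}\right) = -7 + 818 \left(-1573 + 13^{2}\right) = -7 + 818 \left(-1573 + 169\right) = -7 + 818 \left(-1404\right) = -7 - 1148472 = -1148479$)
$E{\left(I \right)} = 60$ ($E{\left(I \right)} = 6 \left(9 + 1\right) = 6 \cdot 10 = 60$)
$\frac{1}{d + E{\left(t{\left(-23 \right)} \right)}} = \frac{1}{-1148479 + 60} = \frac{1}{-1148419} = - \frac{1}{1148419}$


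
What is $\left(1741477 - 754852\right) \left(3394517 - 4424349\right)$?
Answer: $-1016057997000$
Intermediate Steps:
$\left(1741477 - 754852\right) \left(3394517 - 4424349\right) = \left(1741477 - 754852\right) \left(-1029832\right) = 986625 \left(-1029832\right) = -1016057997000$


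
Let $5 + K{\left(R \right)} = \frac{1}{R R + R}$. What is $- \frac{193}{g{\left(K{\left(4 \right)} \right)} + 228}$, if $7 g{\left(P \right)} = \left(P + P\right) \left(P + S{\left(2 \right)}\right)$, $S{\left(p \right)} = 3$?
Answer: $- \frac{270200}{323061} \approx -0.83637$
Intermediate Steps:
$K{\left(R \right)} = -5 + \frac{1}{R + R^{2}}$ ($K{\left(R \right)} = -5 + \frac{1}{R R + R} = -5 + \frac{1}{R^{2} + R} = -5 + \frac{1}{R + R^{2}}$)
$g{\left(P \right)} = \frac{2 P \left(3 + P\right)}{7}$ ($g{\left(P \right)} = \frac{\left(P + P\right) \left(P + 3\right)}{7} = \frac{2 P \left(3 + P\right)}{7}$)
$- \frac{193}{g{\left(K{\left(4 \right)} \right)} + 228} = - \frac{193}{\frac{2 \frac{1 - 20 - 5 \cdot 4^{2}}{4 \left(1 + 4\right)} \left(3 + \frac{1 - 20 - 5 \cdot 4^{2}}{4 \left(1 + 4\right)}\right)}{7} + 228} = - \frac{193}{\frac{2 \frac{1 - 20 - 80}{4 \cdot 5} \left(3 + \frac{1 - 20 - 80}{4 \cdot 5}\right)}{7} + 228} = - \frac{193}{\frac{2 \cdot \frac{1}{4} \cdot \frac{1}{5} \left(1 - 20 - 80\right) \left(3 + \frac{1}{4} \cdot \frac{1}{5} \left(1 - 20 - 80\right)\right)}{7} + 228} = - \frac{193}{\frac{2 \cdot \frac{1}{4} \cdot \frac{1}{5} \left(-99\right) \left(3 + \frac{1}{4} \cdot \frac{1}{5} \left(-99\right)\right)}{7} + 228} = - \frac{193}{\frac{2}{7} \left(- \frac{99}{20}\right) \left(3 - \frac{99}{20}\right) + 228} = - \frac{193}{\frac{2}{7} \left(- \frac{99}{20}\right) \left(- \frac{39}{20}\right) + 228} = - \frac{193}{\frac{3861}{1400} + 228} = - \frac{193}{\frac{323061}{1400}} = \left(-193\right) \frac{1400}{323061} = - \frac{270200}{323061}$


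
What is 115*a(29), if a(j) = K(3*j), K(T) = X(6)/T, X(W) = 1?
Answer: 115/87 ≈ 1.3218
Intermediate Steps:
K(T) = 1/T
a(j) = 1/(3*j)
115*a(29) = 115*((⅓)/29) = 115*((⅓)*(1/29)) = 115*(1/87) = 115/87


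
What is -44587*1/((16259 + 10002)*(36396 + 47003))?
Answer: -44587/2190141139 ≈ -2.0358e-5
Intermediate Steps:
-44587*1/((16259 + 10002)*(36396 + 47003)) = -44587/(83399*26261) = -44587/2190141139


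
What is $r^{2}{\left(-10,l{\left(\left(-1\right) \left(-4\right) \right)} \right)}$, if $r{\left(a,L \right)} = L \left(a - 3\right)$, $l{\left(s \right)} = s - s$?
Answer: $0$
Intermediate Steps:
$l{\left(s \right)} = 0$
$r{\left(a,L \right)} = L \left(-3 + a\right)$
$r^{2}{\left(-10,l{\left(\left(-1\right) \left(-4\right) \right)} \right)} = \left(0 \left(-3 - 10\right)\right)^{2} = \left(0 \left(-13\right)\right)^{2} = 0^{2} = 0$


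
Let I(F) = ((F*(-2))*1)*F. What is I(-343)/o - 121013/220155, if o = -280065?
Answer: 1194035023/4110514005 ≈ 0.29048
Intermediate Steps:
I(F) = -2*F**2 (I(F) = (-2*F*1)*F = (-2*F)*F = -2*F**2)
I(-343)/o - 121013/220155 = -2*(-343)**2/(-280065) - 121013/220155 = -2*117649*(-1/280065) - 121013*1/220155 = -235298*(-1/280065) - 121013/220155 = 235298/280065 - 121013/220155 = 1194035023/4110514005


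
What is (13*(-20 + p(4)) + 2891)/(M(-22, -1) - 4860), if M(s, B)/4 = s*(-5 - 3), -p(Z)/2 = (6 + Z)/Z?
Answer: -1283/2078 ≈ -0.61742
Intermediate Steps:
p(Z) = -2*(6 + Z)/Z
M(s, B) = -32*s (M(s, B) = 4*(s*(-5 - 3)) = 4*(s*(-8)) = 4*(-8*s) = -32*s)
(13*(-20 + p(4)) + 2891)/(M(-22, -1) - 4860) = (13*(-20 + (-2 - 12/4)) + 2891)/(-32*(-22) - 4860) = (13*(-20 + (-2 - 12*¼)) + 2891)/(704 - 4860) = (13*(-20 + (-2 - 3)) + 2891)/(-4156) = (13*(-20 - 5) + 2891)*(-1/4156) = (13*(-25) + 2891)*(-1/4156) = (-325 + 2891)*(-1/4156) = 2566*(-1/4156) = -1283/2078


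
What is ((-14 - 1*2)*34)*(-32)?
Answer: 17408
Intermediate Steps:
((-14 - 1*2)*34)*(-32) = ((-14 - 2)*34)*(-32) = -16*34*(-32) = -544*(-32) = 17408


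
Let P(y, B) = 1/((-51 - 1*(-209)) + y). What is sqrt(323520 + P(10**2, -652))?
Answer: sqrt(21534785538)/258 ≈ 568.79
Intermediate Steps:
P(y, B) = 1/(158 + y) (P(y, B) = 1/((-51 + 209) + y) = 1/(158 + y))
sqrt(323520 + P(10**2, -652)) = sqrt(323520 + 1/(158 + 10**2)) = sqrt(323520 + 1/(158 + 100)) = sqrt(323520 + 1/258) = sqrt(83468161/258) = sqrt(21534785538)/258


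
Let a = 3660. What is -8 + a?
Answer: 3652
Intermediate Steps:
-8 + a = -8 + 3660 = 3652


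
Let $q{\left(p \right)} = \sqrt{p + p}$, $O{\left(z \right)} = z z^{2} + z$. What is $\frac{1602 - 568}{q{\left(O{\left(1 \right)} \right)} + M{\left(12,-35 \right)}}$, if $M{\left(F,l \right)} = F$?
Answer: $\frac{517}{7} \approx 73.857$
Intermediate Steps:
$O{\left(z \right)} = z + z^{3}$ ($O{\left(z \right)} = z^{3} + z = z + z^{3}$)
$q{\left(p \right)} = \sqrt{2} \sqrt{p}$ ($q{\left(p \right)} = \sqrt{2 p} = \sqrt{2} \sqrt{p}$)
$\frac{1602 - 568}{q{\left(O{\left(1 \right)} \right)} + M{\left(12,-35 \right)}} = \frac{1602 - 568}{\sqrt{2} \sqrt{1 + 1^{3}} + 12} = \frac{1034}{\sqrt{2} \sqrt{1 + 1} + 12} = \frac{1034}{\sqrt{2} \sqrt{2} + 12} = \frac{1034}{2 + 12} = \frac{1034}{14} = 1034 \cdot \frac{1}{14} = \frac{517}{7}$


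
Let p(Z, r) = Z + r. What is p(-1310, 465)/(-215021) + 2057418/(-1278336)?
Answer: -73551313643/45811514176 ≈ -1.6055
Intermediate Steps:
p(-1310, 465)/(-215021) + 2057418/(-1278336) = (-1310 + 465)/(-215021) + 2057418/(-1278336) = -845*(-1/215021) + 2057418*(-1/1278336) = 845/215021 - 342903/213056 = -73551313643/45811514176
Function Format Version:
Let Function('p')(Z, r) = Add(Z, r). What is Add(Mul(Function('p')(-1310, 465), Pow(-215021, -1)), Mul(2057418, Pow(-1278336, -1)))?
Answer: Rational(-73551313643, 45811514176) ≈ -1.6055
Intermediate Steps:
Add(Mul(Function('p')(-1310, 465), Pow(-215021, -1)), Mul(2057418, Pow(-1278336, -1))) = Add(Mul(Add(-1310, 465), Pow(-215021, -1)), Mul(2057418, Pow(-1278336, -1))) = Add(Mul(-845, Rational(-1, 215021)), Mul(2057418, Rational(-1, 1278336))) = Add(Rational(845, 215021), Rational(-342903, 213056)) = Rational(-73551313643, 45811514176)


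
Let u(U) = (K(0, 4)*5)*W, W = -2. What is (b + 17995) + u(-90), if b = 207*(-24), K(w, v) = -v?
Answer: 13067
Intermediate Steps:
u(U) = 40 (u(U) = (-1*4*5)*(-2) = -4*5*(-2) = -20*(-2) = 40)
b = -4968
(b + 17995) + u(-90) = (-4968 + 17995) + 40 = 13027 + 40 = 13067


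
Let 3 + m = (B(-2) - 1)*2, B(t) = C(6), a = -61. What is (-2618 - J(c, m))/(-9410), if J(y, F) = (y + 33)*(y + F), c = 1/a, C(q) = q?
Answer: 1059869/3501461 ≈ 0.30269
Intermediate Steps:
B(t) = 6
c = -1/61 (c = 1/(-61) = -1/61 ≈ -0.016393)
m = 7 (m = -3 + (6 - 1)*2 = -3 + 5*2 = -3 + 10 = 7)
J(y, F) = (33 + y)*(F + y)
(-2618 - J(c, m))/(-9410) = (-2618 - ((-1/61)² + 33*7 + 33*(-1/61) + 7*(-1/61)))/(-9410) = (-2618 - (1/3721 + 231 - 33/61 - 7/61))*(-1/9410) = (-2618 - 1*857112/3721)*(-1/9410) = (-2618 - 857112/3721)*(-1/9410) = -10598690/3721*(-1/9410) = 1059869/3501461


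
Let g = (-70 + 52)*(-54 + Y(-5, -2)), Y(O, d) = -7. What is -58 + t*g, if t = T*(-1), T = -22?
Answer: 24098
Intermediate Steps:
t = 22 (t = -22*(-1) = 22)
g = 1098 (g = (-70 + 52)*(-54 - 7) = -18*(-61) = 1098)
-58 + t*g = -58 + 22*1098 = -58 + 24156 = 24098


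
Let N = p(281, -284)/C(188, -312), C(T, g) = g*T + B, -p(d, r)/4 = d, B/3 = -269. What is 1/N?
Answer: 59463/1124 ≈ 52.903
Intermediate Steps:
B = -807 (B = 3*(-269) = -807)
p(d, r) = -4*d
C(T, g) = -807 + T*g (C(T, g) = g*T - 807 = T*g - 807 = -807 + T*g)
N = 1124/59463 (N = (-4*281)/(-807 + 188*(-312)) = -1124/(-807 - 58656) = -1124/(-59463) = -1124*(-1/59463) = 1124/59463 ≈ 0.018903)
1/N = 1/(1124/59463) = 59463/1124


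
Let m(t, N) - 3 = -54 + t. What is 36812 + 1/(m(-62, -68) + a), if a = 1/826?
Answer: 3435920818/93337 ≈ 36812.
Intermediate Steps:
a = 1/826 (a = (1/826)*1 = 1/826 ≈ 0.0012107)
m(t, N) = -51 + t (m(t, N) = 3 + (-54 + t) = -51 + t)
36812 + 1/(m(-62, -68) + a) = 36812 + 1/((-51 - 62) + 1/826) = 36812 + 1/(-113 + 1/826) = 36812 + 1/(-93337/826) = 36812 - 826/93337 = 3435920818/93337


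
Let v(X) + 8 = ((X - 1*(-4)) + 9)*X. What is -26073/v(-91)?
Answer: -26073/7090 ≈ -3.6774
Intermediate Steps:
v(X) = -8 + X*(13 + X) (v(X) = -8 + ((X - 1*(-4)) + 9)*X = -8 + ((X + 4) + 9)*X = -8 + ((4 + X) + 9)*X = -8 + (13 + X)*X = -8 + X*(13 + X))
-26073/v(-91) = -26073/(-8 + (-91)² + 13*(-91)) = -26073/(-8 + 8281 - 1183) = -26073/7090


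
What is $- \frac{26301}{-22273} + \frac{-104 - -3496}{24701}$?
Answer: $\frac{725211017}{550165373} \approx 1.3182$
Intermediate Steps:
$- \frac{26301}{-22273} + \frac{-104 - -3496}{24701} = \left(-26301\right) \left(- \frac{1}{22273}\right) + \left(-104 + 3496\right) \frac{1}{24701} = \frac{26301}{22273} + 3392 \cdot \frac{1}{24701} = \frac{26301}{22273} + \frac{3392}{24701} = \frac{725211017}{550165373}$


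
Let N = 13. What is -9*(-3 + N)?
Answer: -90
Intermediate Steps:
-9*(-3 + N) = -9*(-3 + 13) = -9*10 = -90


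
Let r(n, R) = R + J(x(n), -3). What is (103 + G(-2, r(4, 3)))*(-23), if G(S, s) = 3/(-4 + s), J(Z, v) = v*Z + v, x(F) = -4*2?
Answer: -47449/20 ≈ -2372.4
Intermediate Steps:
x(F) = -8
J(Z, v) = v + Z*v (J(Z, v) = Z*v + v = v + Z*v)
r(n, R) = 21 + R (r(n, R) = R - 3*(1 - 8) = R - 3*(-7) = R + 21 = 21 + R)
G(S, s) = 3/(-4 + s)
(103 + G(-2, r(4, 3)))*(-23) = (103 + 3/(-4 + (21 + 3)))*(-23) = (103 + 3/(-4 + 24))*(-23) = (103 + 3/20)*(-23) = (2063/20)*(-23) = -47449/20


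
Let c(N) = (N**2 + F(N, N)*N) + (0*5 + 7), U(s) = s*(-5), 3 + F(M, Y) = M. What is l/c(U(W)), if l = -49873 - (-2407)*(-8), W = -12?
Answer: -69129/7027 ≈ -9.8376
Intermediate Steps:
F(M, Y) = -3 + M
U(s) = -5*s
c(N) = 7 + N**2 + N*(-3 + N) (c(N) = (N**2 + (-3 + N)*N) + (0*5 + 7) = (N**2 + N*(-3 + N)) + (0 + 7) = (N**2 + N*(-3 + N)) + 7 = 7 + N**2 + N*(-3 + N))
l = -69129 (l = -49873 - 1*19256 = -49873 - 19256 = -69129)
l/c(U(W)) = -69129/(7 + (-5*(-12))**2 + (-5*(-12))*(-3 - 5*(-12))) = -69129/(7 + 60**2 + 60*(-3 + 60)) = -69129/(7 + 3600 + 60*57) = -69129/(7 + 3600 + 3420) = -69129/7027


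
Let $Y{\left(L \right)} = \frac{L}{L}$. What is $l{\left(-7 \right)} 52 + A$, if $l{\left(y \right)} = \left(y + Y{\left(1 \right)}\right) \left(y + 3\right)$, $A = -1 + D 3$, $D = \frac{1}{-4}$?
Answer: $\frac{4985}{4} \approx 1246.3$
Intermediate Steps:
$D = - \frac{1}{4} \approx -0.25$
$Y{\left(L \right)} = 1$
$A = - \frac{7}{4}$ ($A = -1 - \frac{3}{4} = - \frac{7}{4} \approx -1.75$)
$l{\left(y \right)} = \left(1 + y\right) \left(3 + y\right)$ ($l{\left(y \right)} = \left(y + 1\right) \left(y + 3\right) = \left(1 + y\right) \left(3 + y\right)$)
$l{\left(-7 \right)} 52 + A = \left(3 + \left(-7\right)^{2} + 4 \left(-7\right)\right) 52 - \frac{7}{4} = \left(3 + 49 - 28\right) 52 - \frac{7}{4} = 24 \cdot 52 - \frac{7}{4} = 1248 - \frac{7}{4} = \frac{4985}{4}$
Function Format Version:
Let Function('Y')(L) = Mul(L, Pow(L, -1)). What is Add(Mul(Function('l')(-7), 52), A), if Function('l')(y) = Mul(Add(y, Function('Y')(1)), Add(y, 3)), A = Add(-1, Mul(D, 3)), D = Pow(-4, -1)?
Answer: Rational(4985, 4) ≈ 1246.3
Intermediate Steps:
D = Rational(-1, 4) ≈ -0.25000
Function('Y')(L) = 1
A = Rational(-7, 4) (A = Add(-1, Mul(Rational(-1, 4), 3)) = Add(-1, Rational(-3, 4)) = Rational(-7, 4) ≈ -1.7500)
Function('l')(y) = Mul(Add(1, y), Add(3, y)) (Function('l')(y) = Mul(Add(y, 1), Add(y, 3)) = Mul(Add(1, y), Add(3, y)))
Add(Mul(Function('l')(-7), 52), A) = Add(Mul(Add(3, Pow(-7, 2), Mul(4, -7)), 52), Rational(-7, 4)) = Add(Mul(Add(3, 49, -28), 52), Rational(-7, 4)) = Add(Mul(24, 52), Rational(-7, 4)) = Add(1248, Rational(-7, 4)) = Rational(4985, 4)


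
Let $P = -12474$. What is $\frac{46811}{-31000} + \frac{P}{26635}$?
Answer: $- \frac{46671571}{23591000} \approx -1.9784$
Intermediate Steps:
$\frac{46811}{-31000} + \frac{P}{26635} = \frac{46811}{-31000} - \frac{12474}{26635} = 46811 \left(- \frac{1}{31000}\right) - \frac{1782}{3805} = - \frac{46811}{31000} - \frac{1782}{3805} = - \frac{46671571}{23591000}$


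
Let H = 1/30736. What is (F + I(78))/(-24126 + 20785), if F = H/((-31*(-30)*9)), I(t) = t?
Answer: -20066304961/859506729120 ≈ -0.023346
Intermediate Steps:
H = 1/30736 ≈ 3.2535e-5
F = 1/257260320 (F = 1/(30736*((-31*(-30)*9))) = 1/(30736*((930*9))) = (1/30736)/8370 = (1/30736)*(1/8370) = 1/257260320 ≈ 3.8871e-9)
(F + I(78))/(-24126 + 20785) = (1/257260320 + 78)/(-24126 + 20785) = (20066304961/257260320)/(-3341) = (20066304961/257260320)*(-1/3341) = -20066304961/859506729120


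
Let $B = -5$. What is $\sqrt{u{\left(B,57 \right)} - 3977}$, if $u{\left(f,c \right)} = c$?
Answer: $28 i \sqrt{5} \approx 62.61 i$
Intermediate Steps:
$\sqrt{u{\left(B,57 \right)} - 3977} = \sqrt{57 - 3977} = \sqrt{-3920} = 28 i \sqrt{5}$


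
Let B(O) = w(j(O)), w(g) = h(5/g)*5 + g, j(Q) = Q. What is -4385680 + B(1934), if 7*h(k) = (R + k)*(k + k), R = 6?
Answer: -57388696997291/13091246 ≈ -4.3837e+6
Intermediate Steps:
h(k) = 2*k*(6 + k)/7 (h(k) = ((6 + k)*(k + k))/7 = ((6 + k)*(2*k))/7 = (2*k*(6 + k))/7 = 2*k*(6 + k)/7)
w(g) = g + 50*(6 + 5/g)/(7*g) (w(g) = (2*(5/g)*(6 + 5/g)/7)*5 + g = (10*(6 + 5/g)/(7*g))*5 + g = 50*(6 + 5/g)/(7*g) + g = g + 50*(6 + 5/g)/(7*g))
B(O) = O + 250/(7*O²) + 300/(7*O)
-4385680 + B(1934) = -4385680 + (1934 + (250/7)/1934² + (300/7)/1934) = -4385680 + (1934 + (250/7)*(1/3740356) + (300/7)*(1/1934)) = -4385680 + (1934 + 125/13091246 + 150/6769) = -4385680 + 25318759989/13091246 = -57388696997291/13091246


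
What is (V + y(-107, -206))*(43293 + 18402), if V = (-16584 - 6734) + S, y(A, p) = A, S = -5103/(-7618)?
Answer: -11009259717165/7618 ≈ -1.4452e+9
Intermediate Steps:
S = 5103/7618 (S = -5103*(-1/7618) = 5103/7618 ≈ 0.66986)
V = -177631421/7618 (V = (-16584 - 6734) + 5103/7618 = -23318 + 5103/7618 = -177631421/7618 ≈ -23317.)
(V + y(-107, -206))*(43293 + 18402) = (-177631421/7618 - 107)*(43293 + 18402) = -178446547/7618*61695 = -11009259717165/7618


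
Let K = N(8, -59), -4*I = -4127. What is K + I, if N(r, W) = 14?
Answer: 4183/4 ≈ 1045.8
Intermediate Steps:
I = 4127/4 (I = -¼*(-4127) = 4127/4 ≈ 1031.8)
K = 14
K + I = 14 + 4127/4 = 4183/4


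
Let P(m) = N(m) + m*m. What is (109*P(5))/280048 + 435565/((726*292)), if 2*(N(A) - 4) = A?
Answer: 30676745413/14841983904 ≈ 2.0669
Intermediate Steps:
N(A) = 4 + A/2
P(m) = 4 + m² + m/2 (P(m) = (4 + m/2) + m*m = (4 + m/2) + m² = 4 + m² + m/2)
(109*P(5))/280048 + 435565/((726*292)) = (109*(4 + 5² + (½)*5))/280048 + 435565/((726*292)) = (109*(4 + 25 + 5/2))*(1/280048) + 435565/211992 = (109*(63/2))*(1/280048) + 435565*(1/211992) = (6867/2)*(1/280048) + 435565/211992 = 6867/560096 + 435565/211992 = 30676745413/14841983904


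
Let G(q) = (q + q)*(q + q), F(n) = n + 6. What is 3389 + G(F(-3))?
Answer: 3425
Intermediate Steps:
F(n) = 6 + n
G(q) = 4*q² (G(q) = (2*q)*(2*q) = 4*q²)
3389 + G(F(-3)) = 3389 + 4*(6 - 3)² = 3389 + 4*3² = 3389 + 4*9 = 3389 + 36 = 3425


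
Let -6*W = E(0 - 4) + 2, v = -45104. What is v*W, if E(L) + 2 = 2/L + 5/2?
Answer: 45104/3 ≈ 15035.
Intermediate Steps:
E(L) = 1/2 + 2/L (E(L) = -2 + (2/L + 5/2) = -2 + (5/2 + 2/L) = 1/2 + 2/L)
W = -1/3 (W = -((4 + (0 - 4))/(2*(0 - 4)) + 2)/6 = -((1/2)*(4 - 4)/(-4) + 2)/6 = -((1/2)*(-1/4)*0 + 2)/6 = -(0 + 2)/6 = -1/6*2 = -1/3 ≈ -0.33333)
v*W = -45104*(-1/3) = 45104/3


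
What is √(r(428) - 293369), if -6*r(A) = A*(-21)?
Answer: I*√291871 ≈ 540.25*I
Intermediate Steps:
r(A) = 7*A/2 (r(A) = -A*(-21)/6 = -(-7)*A/2 = 7*A/2)
√(r(428) - 293369) = √((7/2)*428 - 293369) = √(1498 - 293369) = √(-291871) = I*√291871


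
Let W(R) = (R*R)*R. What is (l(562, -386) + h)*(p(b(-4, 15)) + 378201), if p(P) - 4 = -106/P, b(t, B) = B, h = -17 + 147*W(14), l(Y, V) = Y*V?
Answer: 1057549208011/15 ≈ 7.0503e+10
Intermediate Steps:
W(R) = R**3 (W(R) = R**2*R = R**3)
l(Y, V) = V*Y
h = 403351 (h = -17 + 147*14**3 = -17 + 147*2744 = -17 + 403368 = 403351)
p(P) = 4 - 106/P
(l(562, -386) + h)*(p(b(-4, 15)) + 378201) = (-386*562 + 403351)*((4 - 106/15) + 378201) = (-216932 + 403351)*((4 - 106*1/15) + 378201) = 186419*((4 - 106/15) + 378201) = 186419*(-46/15 + 378201) = 186419*(5672969/15) = 1057549208011/15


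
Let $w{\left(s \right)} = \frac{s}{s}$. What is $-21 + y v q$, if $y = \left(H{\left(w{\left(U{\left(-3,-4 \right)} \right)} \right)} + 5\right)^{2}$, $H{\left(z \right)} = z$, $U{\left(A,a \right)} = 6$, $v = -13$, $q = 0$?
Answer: $-21$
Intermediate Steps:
$w{\left(s \right)} = 1$
$y = 36$ ($y = \left(1 + 5\right)^{2} = 6^{2} = 36$)
$-21 + y v q = -21 + 36 \left(\left(-13\right) 0\right) = -21 + 36 \cdot 0 = -21 + 0 = -21$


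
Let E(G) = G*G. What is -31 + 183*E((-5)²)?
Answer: 114344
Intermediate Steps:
E(G) = G²
-31 + 183*E((-5)²) = -31 + 183*((-5)²)² = -31 + 183*25² = -31 + 183*625 = -31 + 114375 = 114344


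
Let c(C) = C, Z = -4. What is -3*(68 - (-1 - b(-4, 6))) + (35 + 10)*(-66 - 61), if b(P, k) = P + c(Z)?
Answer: -5898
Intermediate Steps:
b(P, k) = -4 + P (b(P, k) = P - 4 = -4 + P)
-3*(68 - (-1 - b(-4, 6))) + (35 + 10)*(-66 - 61) = -3*(68 - (-1 - (-4 - 4))) + (35 + 10)*(-66 - 61) = -3*(68 - (-1 - 1*(-8))) + 45*(-127) = -3*(68 - (-1 + 8)) - 5715 = -3*(68 - 1*7) - 5715 = -3*(68 - 7) - 5715 = -3*61 - 5715 = -183 - 5715 = -5898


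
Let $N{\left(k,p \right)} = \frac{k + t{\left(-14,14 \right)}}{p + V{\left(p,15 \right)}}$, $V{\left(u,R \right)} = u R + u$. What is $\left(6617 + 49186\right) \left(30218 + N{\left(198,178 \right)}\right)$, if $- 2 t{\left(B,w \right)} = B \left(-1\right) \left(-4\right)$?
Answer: $\frac{28666406769}{17} \approx 1.6863 \cdot 10^{9}$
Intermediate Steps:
$V{\left(u,R \right)} = u + R u$ ($V{\left(u,R \right)} = R u + u = u + R u$)
$t{\left(B,w \right)} = - 2 B$ ($t{\left(B,w \right)} = - \frac{B \left(-1\right) \left(-4\right)}{2} = - \frac{- B \left(-4\right)}{2} = - \frac{4 B}{2} = - 2 B$)
$N{\left(k,p \right)} = \frac{28 + k}{17 p}$ ($N{\left(k,p \right)} = \frac{k - -28}{p + p \left(1 + 15\right)} = \frac{k + 28}{p + p 16} = \frac{28 + k}{p + 16 p} = \frac{28 + k}{17 p}$)
$\left(6617 + 49186\right) \left(30218 + N{\left(198,178 \right)}\right) = \left(6617 + 49186\right) \left(30218 + \frac{28 + 198}{17 \cdot 178}\right) = 55803 \left(30218 + \frac{1}{17} \cdot \frac{1}{178} \cdot 226\right) = 55803 \left(30218 + \frac{113}{1513}\right) = 55803 \cdot \frac{45719947}{1513} = \frac{28666406769}{17}$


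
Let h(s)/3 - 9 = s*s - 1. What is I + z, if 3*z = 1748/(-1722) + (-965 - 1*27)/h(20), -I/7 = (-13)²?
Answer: -155920301/131733 ≈ -1183.6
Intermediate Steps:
I = -1183 (I = -7*(-13)² = -7*169 = -1183)
h(s) = 24 + 3*s² (h(s) = 27 + 3*(s*s - 1) = 27 + 3*(s² - 1) = 27 + 3*(-1 + s²) = 27 + (-3 + 3*s²) = 24 + 3*s²)
z = -80162/131733 (z = (1748/(-1722) + (-965 - 1*27)/(24 + 3*20²))/3 = (1748*(-1/1722) + (-965 - 27)/(24 + 3*400))/3 = (-874/861 - 992/(24 + 1200))/3 = (-874/861 - 992/1224)/3 = (-874/861 - 992*1/1224)/3 = (-874/861 - 124/153)/3 = (⅓)*(-80162/43911) = -80162/131733 ≈ -0.60852)
I + z = -1183 - 80162/131733 = -155920301/131733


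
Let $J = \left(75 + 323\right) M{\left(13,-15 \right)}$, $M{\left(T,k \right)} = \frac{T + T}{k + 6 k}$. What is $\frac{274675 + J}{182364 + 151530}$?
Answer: $\frac{2620957}{3187170} \approx 0.82235$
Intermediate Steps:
$M{\left(T,k \right)} = \frac{2 T}{7 k}$
$J = - \frac{10348}{105}$ ($J = \left(75 + 323\right) \frac{2}{7} \cdot 13 \frac{1}{-15} = 398 \cdot \frac{2}{7} \cdot 13 \left(- \frac{1}{15}\right) = 398 \left(- \frac{26}{105}\right) = - \frac{10348}{105} \approx -98.552$)
$\frac{274675 + J}{182364 + 151530} = \frac{274675 - \frac{10348}{105}}{182364 + 151530} = \frac{28830527}{105 \cdot 333894} = \frac{28830527}{105} \cdot \frac{1}{333894} = \frac{2620957}{3187170}$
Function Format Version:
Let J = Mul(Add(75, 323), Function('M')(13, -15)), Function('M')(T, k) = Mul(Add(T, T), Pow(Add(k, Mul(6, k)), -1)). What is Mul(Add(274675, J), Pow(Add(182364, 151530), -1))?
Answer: Rational(2620957, 3187170) ≈ 0.82235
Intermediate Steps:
Function('M')(T, k) = Mul(Rational(2, 7), T, Pow(k, -1)) (Function('M')(T, k) = Mul(Mul(2, T), Pow(Mul(7, k), -1)) = Mul(Mul(2, T), Mul(Rational(1, 7), Pow(k, -1))) = Mul(Rational(2, 7), T, Pow(k, -1)))
J = Rational(-10348, 105) (J = Mul(Add(75, 323), Mul(Rational(2, 7), 13, Pow(-15, -1))) = Mul(398, Mul(Rational(2, 7), 13, Rational(-1, 15))) = Mul(398, Rational(-26, 105)) = Rational(-10348, 105) ≈ -98.552)
Mul(Add(274675, J), Pow(Add(182364, 151530), -1)) = Mul(Add(274675, Rational(-10348, 105)), Pow(Add(182364, 151530), -1)) = Mul(Rational(28830527, 105), Pow(333894, -1)) = Mul(Rational(28830527, 105), Rational(1, 333894)) = Rational(2620957, 3187170)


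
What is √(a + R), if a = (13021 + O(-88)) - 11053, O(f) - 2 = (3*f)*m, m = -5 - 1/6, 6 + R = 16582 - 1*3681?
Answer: √16229 ≈ 127.39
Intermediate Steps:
R = 12895 (R = -6 + (16582 - 1*3681) = -6 + (16582 - 3681) = -6 + 12901 = 12895)
m = -31/6 (m = -5 - 1*⅙ = -5 - ⅙ = -31/6 ≈ -5.1667)
O(f) = 2 - 31*f/2 (O(f) = 2 + (3*f)*(-31/6) = 2 - 31*f/2)
a = 3334 (a = (13021 + (2 - 31/2*(-88))) - 11053 = (13021 + (2 + 1364)) - 11053 = (13021 + 1366) - 11053 = 14387 - 11053 = 3334)
√(a + R) = √(3334 + 12895) = √16229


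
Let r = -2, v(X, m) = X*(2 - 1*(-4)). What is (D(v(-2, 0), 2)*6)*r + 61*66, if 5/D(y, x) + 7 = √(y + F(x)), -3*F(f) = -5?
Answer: 358944/89 + 30*I*√93/89 ≈ 4033.1 + 3.2507*I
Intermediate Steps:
F(f) = 5/3 (F(f) = -⅓*(-5) = 5/3)
v(X, m) = 6*X (v(X, m) = X*(2 + 4) = X*6 = 6*X)
D(y, x) = 5/(-7 + √(5/3 + y)) (D(y, x) = 5/(-7 + √(y + 5/3)) = 5/(-7 + √(5/3 + y)))
(D(v(-2, 0), 2)*6)*r + 61*66 = ((15/(-21 + √3*√(5 + 3*(6*(-2)))))*6)*(-2) + 61*66 = ((15/(-21 + √3*√(5 + 3*(-12))))*6)*(-2) + 4026 = ((15/(-21 + √3*√(5 - 36)))*6)*(-2) + 4026 = ((15/(-21 + √3*√(-31)))*6)*(-2) + 4026 = ((15/(-21 + √3*(I*√31)))*6)*(-2) + 4026 = ((15/(-21 + I*√93))*6)*(-2) + 4026 = (90/(-21 + I*√93))*(-2) + 4026 = -180/(-21 + I*√93) + 4026 = 4026 - 180/(-21 + I*√93)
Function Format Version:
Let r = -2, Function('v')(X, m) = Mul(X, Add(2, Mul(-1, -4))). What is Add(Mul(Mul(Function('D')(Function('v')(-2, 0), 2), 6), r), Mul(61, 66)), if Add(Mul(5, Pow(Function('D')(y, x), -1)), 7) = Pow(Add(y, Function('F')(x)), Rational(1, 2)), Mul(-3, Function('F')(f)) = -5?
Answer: Add(Rational(358944, 89), Mul(Rational(30, 89), I, Pow(93, Rational(1, 2)))) ≈ Add(4033.1, Mul(3.2507, I))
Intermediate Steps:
Function('F')(f) = Rational(5, 3) (Function('F')(f) = Mul(Rational(-1, 3), -5) = Rational(5, 3))
Function('v')(X, m) = Mul(6, X) (Function('v')(X, m) = Mul(X, Add(2, 4)) = Mul(X, 6) = Mul(6, X))
Function('D')(y, x) = Mul(5, Pow(Add(-7, Pow(Add(Rational(5, 3), y), Rational(1, 2))), -1)) (Function('D')(y, x) = Mul(5, Pow(Add(-7, Pow(Add(y, Rational(5, 3)), Rational(1, 2))), -1)) = Mul(5, Pow(Add(-7, Pow(Add(Rational(5, 3), y), Rational(1, 2))), -1)))
Add(Mul(Mul(Function('D')(Function('v')(-2, 0), 2), 6), r), Mul(61, 66)) = Add(Mul(Mul(Mul(15, Pow(Add(-21, Mul(Pow(3, Rational(1, 2)), Pow(Add(5, Mul(3, Mul(6, -2))), Rational(1, 2)))), -1)), 6), -2), Mul(61, 66)) = Add(Mul(Mul(Mul(15, Pow(Add(-21, Mul(Pow(3, Rational(1, 2)), Pow(Add(5, Mul(3, -12)), Rational(1, 2)))), -1)), 6), -2), 4026) = Add(Mul(Mul(Mul(15, Pow(Add(-21, Mul(Pow(3, Rational(1, 2)), Pow(Add(5, -36), Rational(1, 2)))), -1)), 6), -2), 4026) = Add(Mul(Mul(Mul(15, Pow(Add(-21, Mul(Pow(3, Rational(1, 2)), Pow(-31, Rational(1, 2)))), -1)), 6), -2), 4026) = Add(Mul(Mul(Mul(15, Pow(Add(-21, Mul(Pow(3, Rational(1, 2)), Mul(I, Pow(31, Rational(1, 2))))), -1)), 6), -2), 4026) = Add(Mul(Mul(Mul(15, Pow(Add(-21, Mul(I, Pow(93, Rational(1, 2)))), -1)), 6), -2), 4026) = Add(Mul(Mul(90, Pow(Add(-21, Mul(I, Pow(93, Rational(1, 2)))), -1)), -2), 4026) = Add(Mul(-180, Pow(Add(-21, Mul(I, Pow(93, Rational(1, 2)))), -1)), 4026) = Add(4026, Mul(-180, Pow(Add(-21, Mul(I, Pow(93, Rational(1, 2)))), -1)))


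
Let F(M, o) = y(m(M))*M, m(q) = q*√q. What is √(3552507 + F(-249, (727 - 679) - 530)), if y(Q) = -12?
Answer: 9*√43895 ≈ 1885.6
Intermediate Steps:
m(q) = q^(3/2)
F(M, o) = -12*M
√(3552507 + F(-249, (727 - 679) - 530)) = √(3552507 - 12*(-249)) = √(3552507 + 2988) = √3555495 = 9*√43895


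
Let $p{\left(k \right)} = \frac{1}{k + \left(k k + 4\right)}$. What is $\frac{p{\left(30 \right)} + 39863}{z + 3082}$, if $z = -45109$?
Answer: $- \frac{12410681}{13084406} \approx -0.94851$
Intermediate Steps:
$p{\left(k \right)} = \frac{1}{4 + k + k^{2}}$ ($p{\left(k \right)} = \frac{1}{k + \left(k^{2} + 4\right)} = \frac{1}{k + \left(4 + k^{2}\right)} = \frac{1}{4 + k + k^{2}}$)
$\frac{p{\left(30 \right)} + 39863}{z + 3082} = \frac{\frac{1}{4 + 30 + 30^{2}} + 39863}{-45109 + 3082} = \frac{\frac{1}{4 + 30 + 900} + 39863}{-42027} = \left(\frac{1}{934} + 39863\right) \left(- \frac{1}{42027}\right) = \frac{37232043}{934} \left(- \frac{1}{42027}\right) = - \frac{12410681}{13084406}$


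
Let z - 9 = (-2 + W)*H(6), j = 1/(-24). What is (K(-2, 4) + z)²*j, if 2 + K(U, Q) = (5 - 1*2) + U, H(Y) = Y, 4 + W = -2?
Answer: -200/3 ≈ -66.667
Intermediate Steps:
W = -6 (W = -4 - 2 = -6)
K(U, Q) = 1 + U (K(U, Q) = -2 + ((5 - 1*2) + U) = -2 + ((5 - 2) + U) = -2 + (3 + U) = 1 + U)
j = -1/24 ≈ -0.041667
z = -39 (z = 9 + (-2 - 6)*6 = 9 - 8*6 = 9 - 48 = -39)
(K(-2, 4) + z)²*j = ((1 - 2) - 39)²*(-1/24) = (-1 - 39)²*(-1/24) = (-40)²*(-1/24) = 1600*(-1/24) = -200/3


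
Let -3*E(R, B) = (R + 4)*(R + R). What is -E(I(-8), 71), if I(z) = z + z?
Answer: 128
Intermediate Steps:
I(z) = 2*z
E(R, B) = -2*R*(4 + R)/3 (E(R, B) = -(R + 4)*(R + R)/3 = -(4 + R)*2*R/3 = -2*R*(4 + R)/3)
-E(I(-8), 71) = -(-2)*2*(-8)*(4 + 2*(-8))/3 = -(-2)*(-16)*(4 - 16)/3 = -(-2)*(-16)*(-12)/3 = -1*(-128) = 128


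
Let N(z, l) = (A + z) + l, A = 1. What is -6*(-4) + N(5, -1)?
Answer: 29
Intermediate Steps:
N(z, l) = 1 + l + z (N(z, l) = (1 + z) + l = 1 + l + z)
-6*(-4) + N(5, -1) = -6*(-4) + (1 - 1 + 5) = 24 + 5 = 29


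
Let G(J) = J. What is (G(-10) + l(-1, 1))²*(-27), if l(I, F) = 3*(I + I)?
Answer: -6912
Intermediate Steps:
l(I, F) = 6*I (l(I, F) = 3*(2*I) = 6*I)
(G(-10) + l(-1, 1))²*(-27) = (-10 + 6*(-1))²*(-27) = (-10 - 6)²*(-27) = (-16)²*(-27) = 256*(-27) = -6912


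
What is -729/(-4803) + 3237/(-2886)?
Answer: -114901/118474 ≈ -0.96984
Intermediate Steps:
-729/(-4803) + 3237/(-2886) = -729*(-1/4803) + 3237*(-1/2886) = 243/1601 - 83/74 = -114901/118474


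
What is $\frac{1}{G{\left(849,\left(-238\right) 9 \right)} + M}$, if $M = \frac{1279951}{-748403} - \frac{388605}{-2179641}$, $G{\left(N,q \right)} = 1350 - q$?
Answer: $\frac{543749954441}{1897941840731380} \approx 0.00028649$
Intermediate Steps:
$M = - \frac{833000176592}{543749954441}$ ($M = 1279951 \left(- \frac{1}{748403}\right) - - \frac{129535}{726547} = - \frac{1279951}{748403} + \frac{129535}{726547} = - \frac{833000176592}{543749954441} \approx -1.532$)
$\frac{1}{G{\left(849,\left(-238\right) 9 \right)} + M} = \frac{1}{\left(1350 - \left(-238\right) 9\right) - \frac{833000176592}{543749954441}} = \frac{1}{\left(1350 - -2142\right) - \frac{833000176592}{543749954441}} = \frac{1}{\left(1350 + 2142\right) - \frac{833000176592}{543749954441}} = \frac{1}{3492 - \frac{833000176592}{543749954441}} = \frac{1}{\frac{1897941840731380}{543749954441}} = \frac{543749954441}{1897941840731380}$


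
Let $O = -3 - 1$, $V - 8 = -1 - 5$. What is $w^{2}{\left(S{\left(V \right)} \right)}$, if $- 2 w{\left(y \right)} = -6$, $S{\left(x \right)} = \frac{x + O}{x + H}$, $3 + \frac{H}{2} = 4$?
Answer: $9$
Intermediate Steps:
$H = 2$ ($H = -6 + 2 \cdot 4 = -6 + 8 = 2$)
$V = 2$ ($V = 8 - 6 = 2$)
$O = -4$
$S{\left(x \right)} = \frac{-4 + x}{2 + x}$ ($S{\left(x \right)} = \frac{x - 4}{x + 2} = \frac{-4 + x}{2 + x}$)
$w{\left(y \right)} = 3$ ($w{\left(y \right)} = \left(- \frac{1}{2}\right) \left(-6\right) = 3$)
$w^{2}{\left(S{\left(V \right)} \right)} = 3^{2} = 9$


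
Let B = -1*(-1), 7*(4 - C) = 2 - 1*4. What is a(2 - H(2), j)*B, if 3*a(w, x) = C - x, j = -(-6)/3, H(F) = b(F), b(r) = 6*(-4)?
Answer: 16/21 ≈ 0.76190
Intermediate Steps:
b(r) = -24
H(F) = -24
j = 2 (j = -(-6)/3 = -3*(-⅔) = 2)
C = 30/7 (C = 4 - (2 - 1*4)/7 = 4 - (2 - 4)/7 = 4 - ⅐*(-2) = 4 + 2/7 = 30/7 ≈ 4.2857)
a(w, x) = 10/7 - x/3 (a(w, x) = (30/7 - x)/3 = 10/7 - x/3)
B = 1
a(2 - H(2), j)*B = (10/7 - ⅓*2)*1 = (10/7 - ⅔)*1 = (16/21)*1 = 16/21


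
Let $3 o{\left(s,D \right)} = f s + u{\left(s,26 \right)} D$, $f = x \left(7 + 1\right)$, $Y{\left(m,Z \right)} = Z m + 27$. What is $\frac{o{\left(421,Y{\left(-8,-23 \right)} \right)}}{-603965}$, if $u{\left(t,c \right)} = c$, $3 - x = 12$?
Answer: $\frac{24826}{1811895} \approx 0.013702$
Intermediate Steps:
$x = -9$ ($x = 3 - 12 = -9$)
$Y{\left(m,Z \right)} = 27 + Z m$
$f = -72$ ($f = - 9 \left(7 + 1\right) = \left(-9\right) 8 = -72$)
$o{\left(s,D \right)} = - 24 s + \frac{26 D}{3}$ ($o{\left(s,D \right)} = \frac{- 72 s + 26 D}{3} = - 24 s + \frac{26 D}{3}$)
$\frac{o{\left(421,Y{\left(-8,-23 \right)} \right)}}{-603965} = \frac{\left(-24\right) 421 + \frac{26 \left(27 - -184\right)}{3}}{-603965} = \left(-10104 + \frac{26 \left(27 + 184\right)}{3}\right) \left(- \frac{1}{603965}\right) = \left(-10104 + \frac{26}{3} \cdot 211\right) \left(- \frac{1}{603965}\right) = \left(-10104 + \frac{5486}{3}\right) \left(- \frac{1}{603965}\right) = \left(- \frac{24826}{3}\right) \left(- \frac{1}{603965}\right) = \frac{24826}{1811895}$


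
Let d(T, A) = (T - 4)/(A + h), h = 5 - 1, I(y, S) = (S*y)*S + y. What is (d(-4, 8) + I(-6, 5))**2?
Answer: 220900/9 ≈ 24544.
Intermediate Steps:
I(y, S) = y + y*S**2 (I(y, S) = y*S**2 + y = y + y*S**2)
h = 4
d(T, A) = (-4 + T)/(4 + A) (d(T, A) = (T - 4)/(A + 4) = (-4 + T)/(4 + A))
(d(-4, 8) + I(-6, 5))**2 = ((-4 - 4)/(4 + 8) - 6*(1 + 5**2))**2 = (-8/12 - 6*(1 + 25))**2 = ((1/12)*(-8) - 6*26)**2 = (-2/3 - 156)**2 = (-470/3)**2 = 220900/9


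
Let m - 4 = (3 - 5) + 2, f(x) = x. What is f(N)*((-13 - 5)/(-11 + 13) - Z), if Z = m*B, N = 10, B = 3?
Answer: -210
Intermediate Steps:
m = 4 (m = 4 + ((3 - 5) + 2) = 4 + (-2 + 2) = 4 + 0 = 4)
Z = 12 (Z = 4*3 = 12)
f(N)*((-13 - 5)/(-11 + 13) - Z) = 10*((-13 - 5)/(-11 + 13) - 1*12) = 10*(-18/2 - 12) = 10*(-18*½ - 12) = 10*(-9 - 12) = 10*(-21) = -210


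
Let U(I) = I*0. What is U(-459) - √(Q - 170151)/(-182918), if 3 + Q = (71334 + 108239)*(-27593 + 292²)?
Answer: √10355984329/182918 ≈ 0.55634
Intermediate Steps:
U(I) = 0
Q = 10356154480 (Q = -3 + (71334 + 108239)*(-27593 + 292²) = -3 + 179573*(-27593 + 85264) = -3 + 179573*57671 = -3 + 10356154483 = 10356154480)
U(-459) - √(Q - 170151)/(-182918) = 0 - √(10356154480 - 170151)/(-182918) = 0 - √10355984329*(-1)/182918 = 0 - (-1)*√10355984329/182918 = 0 + √10355984329/182918 = √10355984329/182918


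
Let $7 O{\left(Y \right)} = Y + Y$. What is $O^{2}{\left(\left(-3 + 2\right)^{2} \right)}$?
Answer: $\frac{4}{49} \approx 0.081633$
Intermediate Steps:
$O{\left(Y \right)} = \frac{2 Y}{7}$ ($O{\left(Y \right)} = \frac{Y + Y}{7} = \frac{2 Y}{7}$)
$O^{2}{\left(\left(-3 + 2\right)^{2} \right)} = \left(\frac{2 \left(-3 + 2\right)^{2}}{7}\right)^{2} = \left(\frac{2 \left(-1\right)^{2}}{7}\right)^{2} = \left(\frac{2}{7} \cdot 1\right)^{2} = \left(\frac{2}{7}\right)^{2} = \frac{4}{49}$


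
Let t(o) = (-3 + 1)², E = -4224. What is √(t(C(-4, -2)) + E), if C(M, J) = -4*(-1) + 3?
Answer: 2*I*√1055 ≈ 64.962*I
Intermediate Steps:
C(M, J) = 7 (C(M, J) = 4 + 3 = 7)
t(o) = 4 (t(o) = (-2)² = 4)
√(t(C(-4, -2)) + E) = √(4 - 4224) = √(-4220) = 2*I*√1055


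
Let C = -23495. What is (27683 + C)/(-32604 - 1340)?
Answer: -1047/8486 ≈ -0.12338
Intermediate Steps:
(27683 + C)/(-32604 - 1340) = (27683 - 23495)/(-32604 - 1340) = 4188/(-33944) = 4188*(-1/33944) = -1047/8486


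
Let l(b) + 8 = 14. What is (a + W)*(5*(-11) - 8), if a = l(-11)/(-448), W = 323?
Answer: -651141/32 ≈ -20348.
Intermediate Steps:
l(b) = 6 (l(b) = -8 + 14 = 6)
a = -3/224 (a = 6/(-448) = 6*(-1/448) = -3/224 ≈ -0.013393)
(a + W)*(5*(-11) - 8) = (-3/224 + 323)*(5*(-11) - 8) = 72349*(-55 - 8)/224 = (72349/224)*(-63) = -651141/32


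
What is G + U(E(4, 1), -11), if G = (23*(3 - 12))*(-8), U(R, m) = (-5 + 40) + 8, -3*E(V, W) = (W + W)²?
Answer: 1699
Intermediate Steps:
E(V, W) = -4*W²/3 (E(V, W) = -(W + W)²/3 = -4*W²/3)
U(R, m) = 43 (U(R, m) = 35 + 8 = 43)
G = 1656 (G = (23*(-9))*(-8) = -207*(-8) = 1656)
G + U(E(4, 1), -11) = 1656 + 43 = 1699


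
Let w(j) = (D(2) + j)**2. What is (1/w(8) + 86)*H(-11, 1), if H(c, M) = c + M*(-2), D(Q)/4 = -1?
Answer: -17901/16 ≈ -1118.8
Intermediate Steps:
D(Q) = -4 (D(Q) = 4*(-1) = -4)
H(c, M) = c - 2*M
w(j) = (-4 + j)**2
(1/w(8) + 86)*H(-11, 1) = (1/((-4 + 8)**2) + 86)*(-11 - 2*1) = (1/(4**2) + 86)*(-11 - 2) = (1/16 + 86)*(-13) = (1377/16)*(-13) = -17901/16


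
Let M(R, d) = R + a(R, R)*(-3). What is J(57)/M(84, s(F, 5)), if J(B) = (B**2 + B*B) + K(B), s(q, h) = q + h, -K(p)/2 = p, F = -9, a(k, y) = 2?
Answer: 1064/13 ≈ 81.846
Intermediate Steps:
K(p) = -2*p
s(q, h) = h + q
M(R, d) = -6 + R (M(R, d) = R + 2*(-3) = R - 6 = -6 + R)
J(B) = -2*B + 2*B**2 (J(B) = (B**2 + B*B) - 2*B = (B**2 + B**2) - 2*B = 2*B**2 - 2*B = -2*B + 2*B**2)
J(57)/M(84, s(F, 5)) = (2*57*(-1 + 57))/(-6 + 84) = (2*57*56)/78 = 6384*(1/78) = 1064/13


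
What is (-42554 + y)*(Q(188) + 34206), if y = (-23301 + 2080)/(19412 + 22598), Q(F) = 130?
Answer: -30691487016848/21005 ≈ -1.4612e+9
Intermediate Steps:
y = -21221/42010 ≈ -0.50514
(-42554 + y)*(Q(188) + 34206) = (-42554 - 21221/42010)*(130 + 34206) = -1787714761/42010*34336 = -30691487016848/21005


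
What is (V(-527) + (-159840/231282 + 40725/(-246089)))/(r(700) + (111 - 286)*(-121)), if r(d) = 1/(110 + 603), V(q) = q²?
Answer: 17392757853003817/1326086969125676 ≈ 13.116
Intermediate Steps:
r(d) = 1/713
(V(-527) + (-159840/231282 + 40725/(-246089)))/(r(700) + (111 - 286)*(-121)) = ((-527)² + (-159840/231282 + 40725/(-246089)))/(1/713 + (111 - 286)*(-121)) = (277729 + (-159840*1/231282 + 40725*(-1/246089)))/(1/713 - 175*(-121)) = (277729 + (-2960/4283 - 40725/246089))/(1/713 + 21175) = (277729 - 902848615/1053999187)/(15097776/713) = (292725237357708/1053999187)*(713/15097776) = 17392757853003817/1326086969125676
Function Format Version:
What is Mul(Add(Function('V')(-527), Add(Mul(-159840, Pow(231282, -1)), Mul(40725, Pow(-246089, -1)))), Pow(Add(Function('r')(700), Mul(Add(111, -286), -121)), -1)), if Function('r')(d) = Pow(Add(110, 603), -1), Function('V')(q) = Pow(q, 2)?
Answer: Rational(17392757853003817, 1326086969125676) ≈ 13.116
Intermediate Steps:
Function('r')(d) = Rational(1, 713) (Function('r')(d) = Pow(713, -1) = Rational(1, 713))
Mul(Add(Function('V')(-527), Add(Mul(-159840, Pow(231282, -1)), Mul(40725, Pow(-246089, -1)))), Pow(Add(Function('r')(700), Mul(Add(111, -286), -121)), -1)) = Mul(Add(Pow(-527, 2), Add(Mul(-159840, Pow(231282, -1)), Mul(40725, Pow(-246089, -1)))), Pow(Add(Rational(1, 713), Mul(Add(111, -286), -121)), -1)) = Mul(Add(277729, Add(Mul(-159840, Rational(1, 231282)), Mul(40725, Rational(-1, 246089)))), Pow(Add(Rational(1, 713), Mul(-175, -121)), -1)) = Mul(Add(277729, Add(Rational(-2960, 4283), Rational(-40725, 246089))), Pow(Add(Rational(1, 713), 21175), -1)) = Mul(Add(277729, Rational(-902848615, 1053999187)), Pow(Rational(15097776, 713), -1)) = Mul(Rational(292725237357708, 1053999187), Rational(713, 15097776)) = Rational(17392757853003817, 1326086969125676)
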